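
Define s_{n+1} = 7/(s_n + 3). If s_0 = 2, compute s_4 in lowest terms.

707/457

s_1 = 7/(2 + 3) = 7/5.
s_2 = 7/(7/5 + 3) = 35/22.
s_3 = 7/(35/22 + 3) = 154/101.
s_4 = 7/(154/101 + 3) = 707/457.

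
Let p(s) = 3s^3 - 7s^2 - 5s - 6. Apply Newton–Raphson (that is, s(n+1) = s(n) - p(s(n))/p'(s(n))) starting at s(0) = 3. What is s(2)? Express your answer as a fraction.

2278812/738905

p'(s) = 9s^2 - 14s - 5.
p(3) = -3, p'(3) = 34, so s(1) = 3 - (-3)/34 = 105/34.
p(105/34) = 6201/39304, p'(105/34) = 43465/1156, so s(2) = (105/34) - (6201/39304)/(43465/1156) = 2278812/738905.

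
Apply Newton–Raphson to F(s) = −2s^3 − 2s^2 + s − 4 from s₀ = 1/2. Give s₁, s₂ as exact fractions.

s₁ = −6/5, s₂ = −1004/355

F'(s) = −6s^2 − 4s + 1.
F(1/2) = −17/4, F'(1/2) = −5/2, so s₁ = (1/2) − (−17/4)/(−5/2) = −6/5.
F(−6/5) = −578/125, F'(−6/5) = −71/25, so s₂ = (−6/5) − (−578/125)/(−71/25) = −1004/355.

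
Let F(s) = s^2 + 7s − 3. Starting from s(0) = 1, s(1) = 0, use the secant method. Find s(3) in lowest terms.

F(1) = 5, F(0) = −3. s(2) = 0 − (−3)·(0 − 1)/((−3) − 5) = 3/8.
F(0) = −3, F(3/8) = −15/64. s(3) = (3/8) − (−15/64)·((3/8) − 0)/((−15/64) − (−3)) = 24/59.

24/59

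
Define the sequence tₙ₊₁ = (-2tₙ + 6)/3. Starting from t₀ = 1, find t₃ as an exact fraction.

34/27

t₁ = (-2·1 + 6)/3 = 4/3.
t₂ = (-2·(4/3) + 6)/3 = 10/9.
t₃ = (-2·(10/9) + 6)/3 = 34/27.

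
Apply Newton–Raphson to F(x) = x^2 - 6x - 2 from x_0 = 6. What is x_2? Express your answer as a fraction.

379/60

F'(x) = 2x - 6.
F(6) = -2, F'(6) = 6, so x_1 = 6 - (-2)/6 = 19/3.
F(19/3) = 1/9, F'(19/3) = 20/3, so x_2 = (19/3) - (1/9)/(20/3) = 379/60.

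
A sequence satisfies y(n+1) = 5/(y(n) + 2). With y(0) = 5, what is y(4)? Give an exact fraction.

y(1) = 5/(5 + 2) = 5/7.
y(2) = 5/(5/7 + 2) = 35/19.
y(3) = 5/(35/19 + 2) = 95/73.
y(4) = 5/(95/73 + 2) = 365/241.

365/241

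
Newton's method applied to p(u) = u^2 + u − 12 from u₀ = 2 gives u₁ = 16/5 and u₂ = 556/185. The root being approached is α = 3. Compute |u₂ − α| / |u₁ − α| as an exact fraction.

1/37

u₁ − α = 16/5 − 3 = 1/5, so |u₁ − α| = 1/5.
u₂ − α = 556/185 − 3 = 1/185, so |u₂ − α| = 1/185.
Ratio = (1/185) / (1/5) = 1/37.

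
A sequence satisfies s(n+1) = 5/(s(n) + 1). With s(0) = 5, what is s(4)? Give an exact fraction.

205/96

s(1) = 5/(5 + 1) = 5/6.
s(2) = 5/(5/6 + 1) = 30/11.
s(3) = 5/(30/11 + 1) = 55/41.
s(4) = 5/(55/41 + 1) = 205/96.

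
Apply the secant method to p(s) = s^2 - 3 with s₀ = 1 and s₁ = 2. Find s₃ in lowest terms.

19/11

p(1) = -2, p(2) = 1. s₂ = 2 - 1·(2 - 1)/(1 - (-2)) = 5/3.
p(2) = 1, p(5/3) = -2/9. s₃ = (5/3) - (-2/9)·((5/3) - 2)/((-2/9) - 1) = 19/11.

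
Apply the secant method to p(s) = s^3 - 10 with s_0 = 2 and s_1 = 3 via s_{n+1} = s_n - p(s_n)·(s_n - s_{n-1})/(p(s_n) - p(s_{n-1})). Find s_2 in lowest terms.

40/19

p(2) = -2, p(3) = 17. s_2 = 3 - 17·(3 - 2)/(17 - (-2)) = 40/19.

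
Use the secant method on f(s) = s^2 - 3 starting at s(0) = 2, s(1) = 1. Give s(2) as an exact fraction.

f(2) = 1, f(1) = -2. s(2) = 1 - (-2)·(1 - 2)/((-2) - 1) = 5/3.

5/3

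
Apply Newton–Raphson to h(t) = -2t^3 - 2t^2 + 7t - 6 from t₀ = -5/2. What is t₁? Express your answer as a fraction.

-112/41

h'(t) = -6t^2 - 4t + 7.
h(-5/2) = -19/4, h'(-5/2) = -41/2, so t₁ = (-5/2) - (-19/4)/(-41/2) = -112/41.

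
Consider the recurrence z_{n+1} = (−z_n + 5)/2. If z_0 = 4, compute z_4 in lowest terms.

z_1 = (−4 + 5)/2 = 1/2.
z_2 = (−(1/2) + 5)/2 = 9/4.
z_3 = (−(9/4) + 5)/2 = 11/8.
z_4 = (−(11/8) + 5)/2 = 29/16.

29/16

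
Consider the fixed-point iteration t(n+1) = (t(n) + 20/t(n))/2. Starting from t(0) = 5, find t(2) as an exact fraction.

161/36

t(1) = (5 + 20/5)/2 = 9/2.
t(2) = (9/2 + 20/(9/2))/2 = 161/36.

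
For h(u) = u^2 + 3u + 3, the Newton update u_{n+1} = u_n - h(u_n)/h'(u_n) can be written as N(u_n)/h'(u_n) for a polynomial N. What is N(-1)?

-2

h'(u) = 2u + 3.
N(u) = u·h'(u) - h(u) = u·(2u + 3) - (u^2 + 3u + 3) = u^2 - 3.
N(-1) = -2.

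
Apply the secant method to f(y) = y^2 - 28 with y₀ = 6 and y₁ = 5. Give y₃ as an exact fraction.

598/113

f(6) = 8, f(5) = -3. y₂ = 5 - (-3)·(5 - 6)/((-3) - 8) = 58/11.
f(5) = -3, f(58/11) = -24/121. y₃ = (58/11) - (-24/121)·((58/11) - 5)/((-24/121) - (-3)) = 598/113.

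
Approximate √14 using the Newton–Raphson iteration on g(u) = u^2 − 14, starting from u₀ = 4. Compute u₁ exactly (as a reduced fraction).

g'(u) = 2u.
g(4) = 2, g'(4) = 8, so u₁ = 4 − 2/8 = 15/4.

15/4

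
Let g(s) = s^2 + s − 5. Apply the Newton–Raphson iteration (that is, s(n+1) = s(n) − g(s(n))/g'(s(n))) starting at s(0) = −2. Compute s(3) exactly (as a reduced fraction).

g'(s) = 2s + 1.
g(−2) = −3, g'(−2) = −3, so s(1) = (−2) − (−3)/(−3) = −3.
g(−3) = 1, g'(−3) = −5, so s(2) = (−3) − 1/(−5) = −14/5.
g(−14/5) = 1/25, g'(−14/5) = −23/5, so s(3) = (−14/5) − (1/25)/(−23/5) = −321/115.

−321/115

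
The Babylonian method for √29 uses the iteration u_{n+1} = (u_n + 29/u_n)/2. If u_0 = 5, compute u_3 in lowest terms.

528527/98145

u_1 = (5 + 29/5)/2 = 27/5.
u_2 = (27/5 + 29/(27/5))/2 = 727/135.
u_3 = (727/135 + 29/(727/135))/2 = 528527/98145.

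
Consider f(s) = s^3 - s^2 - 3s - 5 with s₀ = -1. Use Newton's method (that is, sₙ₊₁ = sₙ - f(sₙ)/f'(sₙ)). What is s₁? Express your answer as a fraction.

f'(s) = 3s^2 - 2s - 3.
f(-1) = -4, f'(-1) = 2, so s₁ = (-1) - (-4)/2 = 1.

1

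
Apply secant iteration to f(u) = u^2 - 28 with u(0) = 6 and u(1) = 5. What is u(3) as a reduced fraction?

f(6) = 8, f(5) = -3. u(2) = 5 - (-3)·(5 - 6)/((-3) - 8) = 58/11.
f(5) = -3, f(58/11) = -24/121. u(3) = (58/11) - (-24/121)·((58/11) - 5)/((-24/121) - (-3)) = 598/113.

598/113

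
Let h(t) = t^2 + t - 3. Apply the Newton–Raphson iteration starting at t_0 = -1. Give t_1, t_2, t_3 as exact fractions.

t_1 = -4, t_2 = -19/7, t_3 = -508/217

h'(t) = 2t + 1.
h(-1) = -3, h'(-1) = -1, so t_1 = (-1) - (-3)/(-1) = -4.
h(-4) = 9, h'(-4) = -7, so t_2 = (-4) - 9/(-7) = -19/7.
h(-19/7) = 81/49, h'(-19/7) = -31/7, so t_3 = (-19/7) - (81/49)/(-31/7) = -508/217.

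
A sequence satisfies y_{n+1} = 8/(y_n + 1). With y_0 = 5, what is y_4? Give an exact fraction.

y_1 = 8/(5 + 1) = 4/3.
y_2 = 8/(4/3 + 1) = 24/7.
y_3 = 8/(24/7 + 1) = 56/31.
y_4 = 8/(56/31 + 1) = 248/87.

248/87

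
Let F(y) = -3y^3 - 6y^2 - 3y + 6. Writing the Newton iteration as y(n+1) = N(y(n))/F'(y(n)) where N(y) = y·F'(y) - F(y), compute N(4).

F'(y) = -9y^2 - 12y - 3.
N(y) = y·F'(y) - F(y) = y·(-9y^2 - 12y - 3) - (-3y^3 - 6y^2 - 3y + 6) = -6y^3 - 6y^2 - 6.
N(4) = -486.

-486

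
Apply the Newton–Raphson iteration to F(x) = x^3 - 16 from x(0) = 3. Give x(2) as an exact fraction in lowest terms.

F'(x) = 3x^2.
F(3) = 11, F'(3) = 27, so x(1) = 3 - 11/27 = 70/27.
F(70/27) = 28072/19683, F'(70/27) = 4900/243, so x(2) = (70/27) - (28072/19683)/(4900/243) = 250232/99225.

250232/99225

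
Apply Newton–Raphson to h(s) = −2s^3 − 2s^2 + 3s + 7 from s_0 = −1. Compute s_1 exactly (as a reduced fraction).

h'(s) = −6s^2 − 4s + 3.
h(−1) = 4, h'(−1) = 1, so s_1 = (−1) − 4/1 = −5.

−5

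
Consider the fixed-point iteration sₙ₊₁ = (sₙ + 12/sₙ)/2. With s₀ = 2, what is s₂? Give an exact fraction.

7/2

s₁ = (2 + 12/2)/2 = 4.
s₂ = (4 + 12/4)/2 = 7/2.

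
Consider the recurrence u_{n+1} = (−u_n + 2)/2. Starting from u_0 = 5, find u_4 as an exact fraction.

u_1 = (−5 + 2)/2 = −3/2.
u_2 = (−(−3/2) + 2)/2 = 7/4.
u_3 = (−(7/4) + 2)/2 = 1/8.
u_4 = (−(1/8) + 2)/2 = 15/16.

15/16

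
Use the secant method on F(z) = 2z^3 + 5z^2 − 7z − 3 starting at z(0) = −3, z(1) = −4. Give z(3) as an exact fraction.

F(−3) = 9, F(−4) = −23. z(2) = (−4) − (−23)·((−4) − (−3))/((−23) − 9) = −105/32.
F(−4) = −23, F(−105/32) = 51543/16384. z(3) = (−105/32) − (51543/16384)·((−105/32) − (−4))/((51543/16384) − (−23)) = −62724/18625.

−62724/18625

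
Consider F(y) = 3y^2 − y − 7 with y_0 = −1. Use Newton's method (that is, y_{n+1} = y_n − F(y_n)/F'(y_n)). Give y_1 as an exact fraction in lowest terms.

F'(y) = 6y − 1.
F(−1) = −3, F'(−1) = −7, so y_1 = (−1) − (−3)/(−7) = −10/7.

−10/7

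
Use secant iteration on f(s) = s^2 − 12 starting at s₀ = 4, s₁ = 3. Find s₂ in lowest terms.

f(4) = 4, f(3) = −3. s₂ = 3 − (−3)·(3 − 4)/((−3) − 4) = 24/7.

24/7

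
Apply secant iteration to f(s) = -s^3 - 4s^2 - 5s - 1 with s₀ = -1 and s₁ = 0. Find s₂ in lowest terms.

f(-1) = 1, f(0) = -1. s₂ = 0 - (-1)·(0 - (-1))/((-1) - 1) = -1/2.

-1/2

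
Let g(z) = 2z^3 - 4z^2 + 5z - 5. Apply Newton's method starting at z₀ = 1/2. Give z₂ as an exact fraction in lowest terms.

1921/1255

g'(z) = 6z^2 - 8z + 5.
g(1/2) = -13/4, g'(1/2) = 5/2, so z₁ = (1/2) - (-13/4)/(5/2) = 9/5.
g(9/5) = 338/125, g'(9/5) = 251/25, so z₂ = (9/5) - (338/125)/(251/25) = 1921/1255.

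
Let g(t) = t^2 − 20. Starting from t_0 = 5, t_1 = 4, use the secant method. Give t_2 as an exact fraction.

40/9

g(5) = 5, g(4) = −4. t_2 = 4 − (−4)·(4 − 5)/((−4) − 5) = 40/9.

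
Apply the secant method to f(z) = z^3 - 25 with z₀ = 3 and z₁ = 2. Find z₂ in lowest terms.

f(3) = 2, f(2) = -17. z₂ = 2 - (-17)·(2 - 3)/((-17) - 2) = 55/19.

55/19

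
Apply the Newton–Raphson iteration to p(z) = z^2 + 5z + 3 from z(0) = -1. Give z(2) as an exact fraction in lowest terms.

p'(z) = 2z + 5.
p(-1) = -1, p'(-1) = 3, so z(1) = (-1) - (-1)/3 = -2/3.
p(-2/3) = 1/9, p'(-2/3) = 11/3, so z(2) = (-2/3) - (1/9)/(11/3) = -23/33.

-23/33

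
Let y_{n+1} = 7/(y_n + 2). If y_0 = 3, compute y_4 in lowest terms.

483/257

y_1 = 7/(3 + 2) = 7/5.
y_2 = 7/(7/5 + 2) = 35/17.
y_3 = 7/(35/17 + 2) = 119/69.
y_4 = 7/(119/69 + 2) = 483/257.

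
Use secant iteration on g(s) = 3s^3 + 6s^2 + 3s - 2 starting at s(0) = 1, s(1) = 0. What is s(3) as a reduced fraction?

g(1) = 10, g(0) = -2. s(2) = 0 - (-2)·(0 - 1)/((-2) - 10) = 1/6.
g(0) = -2, g(1/6) = -95/72. s(3) = (1/6) - (-95/72)·((1/6) - 0)/((-95/72) - (-2)) = 24/49.

24/49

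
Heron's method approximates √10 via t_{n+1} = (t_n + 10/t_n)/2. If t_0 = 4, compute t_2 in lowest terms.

329/104

t_1 = (4 + 10/4)/2 = 13/4.
t_2 = (13/4 + 10/(13/4))/2 = 329/104.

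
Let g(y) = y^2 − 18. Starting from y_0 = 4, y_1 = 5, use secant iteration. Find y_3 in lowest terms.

g(4) = −2, g(5) = 7. y_2 = 5 − 7·(5 − 4)/(7 − (−2)) = 38/9.
g(5) = 7, g(38/9) = −14/81. y_3 = (38/9) − (−14/81)·((38/9) − 5)/((−14/81) − 7) = 352/83.

352/83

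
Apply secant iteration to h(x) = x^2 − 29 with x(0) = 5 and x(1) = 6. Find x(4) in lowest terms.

39791/7389

h(5) = −4, h(6) = 7. x(2) = 6 − 7·(6 − 5)/(7 − (−4)) = 59/11.
h(6) = 7, h(59/11) = −28/121. x(3) = (59/11) − (−28/121)·((59/11) − 6)/((−28/121) − 7) = 673/125.
h(59/11) = −28/121, h(673/125) = −196/15625. x(4) = (673/125) − (−196/15625)·((673/125) − (59/11))/((−196/15625) − (−28/121)) = 39791/7389.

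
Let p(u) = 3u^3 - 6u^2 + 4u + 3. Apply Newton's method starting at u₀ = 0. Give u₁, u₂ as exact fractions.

u₁ = -3/4, u₂ = -285/578

p'(u) = 9u^2 - 12u + 4.
p(0) = 3, p'(0) = 4, so u₁ = 0 - 3/4 = -3/4.
p(-3/4) = -297/64, p'(-3/4) = 289/16, so u₂ = (-3/4) - (-297/64)/(289/16) = -285/578.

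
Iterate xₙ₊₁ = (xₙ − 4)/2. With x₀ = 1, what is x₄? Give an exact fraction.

−59/16

x₁ = (1 − 4)/2 = −3/2.
x₂ = ((−3/2) − 4)/2 = −11/4.
x₃ = ((−11/4) − 4)/2 = −27/8.
x₄ = ((−27/8) − 4)/2 = −59/16.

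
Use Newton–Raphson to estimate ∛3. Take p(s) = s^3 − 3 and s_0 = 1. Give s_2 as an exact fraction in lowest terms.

p'(s) = 3s^2.
p(1) = −2, p'(1) = 3, so s_1 = 1 − (−2)/3 = 5/3.
p(5/3) = 44/27, p'(5/3) = 25/3, so s_2 = (5/3) − (44/27)/(25/3) = 331/225.

331/225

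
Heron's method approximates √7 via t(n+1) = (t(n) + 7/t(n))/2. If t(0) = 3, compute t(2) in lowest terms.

127/48

t(1) = (3 + 7/3)/2 = 8/3.
t(2) = (8/3 + 7/(8/3))/2 = 127/48.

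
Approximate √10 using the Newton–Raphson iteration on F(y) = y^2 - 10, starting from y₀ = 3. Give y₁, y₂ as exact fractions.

F'(y) = 2y.
F(3) = -1, F'(3) = 6, so y₁ = 3 - (-1)/6 = 19/6.
F(19/6) = 1/36, F'(19/6) = 19/3, so y₂ = (19/6) - (1/36)/(19/3) = 721/228.

y₁ = 19/6, y₂ = 721/228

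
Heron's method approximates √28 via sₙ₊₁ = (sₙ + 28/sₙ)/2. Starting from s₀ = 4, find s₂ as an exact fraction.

s₁ = (4 + 28/4)/2 = 11/2.
s₂ = (11/2 + 28/(11/2))/2 = 233/44.

233/44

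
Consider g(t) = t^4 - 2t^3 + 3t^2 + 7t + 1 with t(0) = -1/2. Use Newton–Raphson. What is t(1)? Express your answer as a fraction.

7/32

g'(t) = 4t^3 - 6t^2 + 6t + 7.
g(-1/2) = -23/16, g'(-1/2) = 2, so t(1) = (-1/2) - (-23/16)/2 = 7/32.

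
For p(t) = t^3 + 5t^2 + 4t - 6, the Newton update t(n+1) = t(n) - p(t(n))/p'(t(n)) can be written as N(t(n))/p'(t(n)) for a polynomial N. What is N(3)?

105

p'(t) = 3t^2 + 10t + 4.
N(t) = t·p'(t) - p(t) = t·(3t^2 + 10t + 4) - (t^3 + 5t^2 + 4t - 6) = 2t^3 + 5t^2 + 6.
N(3) = 105.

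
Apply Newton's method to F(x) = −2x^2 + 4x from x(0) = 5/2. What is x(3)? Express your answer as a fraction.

390625/195312

F'(x) = −4x + 4.
F(5/2) = −5/2, F'(5/2) = −6, so x(1) = (5/2) − (−5/2)/(−6) = 25/12.
F(25/12) = −25/72, F'(25/12) = −13/3, so x(2) = (25/12) − (−25/72)/(−13/3) = 625/312.
F(625/312) = −625/48672, F'(625/312) = −313/78, so x(3) = (625/312) − (−625/48672)/(−313/78) = 390625/195312.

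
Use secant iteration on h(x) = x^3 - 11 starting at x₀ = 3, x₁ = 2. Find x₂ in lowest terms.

h(3) = 16, h(2) = -3. x₂ = 2 - (-3)·(2 - 3)/((-3) - 16) = 41/19.

41/19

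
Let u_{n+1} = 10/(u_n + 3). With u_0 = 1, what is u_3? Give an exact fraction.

110/53

u_1 = 10/(1 + 3) = 5/2.
u_2 = 10/(5/2 + 3) = 20/11.
u_3 = 10/(20/11 + 3) = 110/53.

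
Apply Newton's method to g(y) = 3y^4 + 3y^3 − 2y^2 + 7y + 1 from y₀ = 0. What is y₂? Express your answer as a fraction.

−633/4634

g'(y) = 12y^3 + 9y^2 − 4y + 7.
g(0) = 1, g'(0) = 7, so y₁ = 0 − 1/7 = −1/7.
g(−1/7) = −116/2401, g'(−1/7) = 2648/343, so y₂ = (−1/7) − (−116/2401)/(2648/343) = −633/4634.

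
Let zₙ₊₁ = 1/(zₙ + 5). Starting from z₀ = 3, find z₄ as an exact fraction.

213/1106

z₁ = 1/(3 + 5) = 1/8.
z₂ = 1/(1/8 + 5) = 8/41.
z₃ = 1/(8/41 + 5) = 41/213.
z₄ = 1/(41/213 + 5) = 213/1106.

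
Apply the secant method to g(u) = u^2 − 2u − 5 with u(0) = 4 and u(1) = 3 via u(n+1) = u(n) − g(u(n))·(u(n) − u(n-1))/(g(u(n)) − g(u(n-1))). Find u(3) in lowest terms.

38/11

g(4) = 3, g(3) = −2. u(2) = 3 − (−2)·(3 − 4)/((−2) − 3) = 17/5.
g(3) = −2, g(17/5) = −6/25. u(3) = (17/5) − (−6/25)·((17/5) − 3)/((−6/25) − (−2)) = 38/11.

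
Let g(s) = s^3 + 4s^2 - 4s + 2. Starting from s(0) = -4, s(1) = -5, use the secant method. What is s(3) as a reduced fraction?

g(-4) = 18, g(-5) = -3. s(2) = (-5) - (-3)·((-5) - (-4))/((-3) - 18) = -34/7.
g(-5) = -3, g(-34/7) = 414/343. s(3) = (-34/7) - (414/343)·((-34/7) - (-5))/((414/343) - (-3)) = -2356/481.

-2356/481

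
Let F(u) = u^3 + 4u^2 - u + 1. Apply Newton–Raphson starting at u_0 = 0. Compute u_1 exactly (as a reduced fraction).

F'(u) = 3u^2 + 8u - 1.
F(0) = 1, F'(0) = -1, so u_1 = 0 - 1/(-1) = 1.

1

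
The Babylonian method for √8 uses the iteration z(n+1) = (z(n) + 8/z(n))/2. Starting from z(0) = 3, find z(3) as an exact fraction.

665857/235416

z(1) = (3 + 8/3)/2 = 17/6.
z(2) = (17/6 + 8/(17/6))/2 = 577/204.
z(3) = (577/204 + 8/(577/204))/2 = 665857/235416.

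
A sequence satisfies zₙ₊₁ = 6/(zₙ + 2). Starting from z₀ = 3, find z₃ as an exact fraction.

z₁ = 6/(3 + 2) = 6/5.
z₂ = 6/(6/5 + 2) = 15/8.
z₃ = 6/(15/8 + 2) = 48/31.

48/31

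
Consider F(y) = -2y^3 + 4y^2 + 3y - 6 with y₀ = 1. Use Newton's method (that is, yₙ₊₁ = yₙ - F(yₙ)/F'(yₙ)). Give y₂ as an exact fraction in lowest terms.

202/165

F'(y) = -6y^2 + 8y + 3.
F(1) = -1, F'(1) = 5, so y₁ = 1 - (-1)/5 = 6/5.
F(6/5) = -12/125, F'(6/5) = 99/25, so y₂ = (6/5) - (-12/125)/(99/25) = 202/165.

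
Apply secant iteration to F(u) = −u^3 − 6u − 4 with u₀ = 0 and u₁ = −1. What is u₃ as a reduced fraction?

−80/129

F(0) = −4, F(−1) = 3. u₂ = (−1) − 3·((−1) − 0)/(3 − (−4)) = −4/7.
F(−1) = 3, F(−4/7) = −132/343. u₃ = (−4/7) − (−132/343)·((−4/7) − (−1))/((−132/343) − 3) = −80/129.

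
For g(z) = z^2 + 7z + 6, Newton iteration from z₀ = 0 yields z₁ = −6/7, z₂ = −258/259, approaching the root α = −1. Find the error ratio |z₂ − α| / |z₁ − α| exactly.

z₁ − α = −6/7 − (−1) = −6/7 + 1 = 1/7, so |z₁ − α| = 1/7.
z₂ − α = −258/259 − (−1) = −258/259 + 1 = 1/259, so |z₂ − α| = 1/259.
Ratio = (1/259) / (1/7) = 1/37.

1/37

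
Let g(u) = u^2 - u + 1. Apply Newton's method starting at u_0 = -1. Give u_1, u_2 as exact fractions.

u_1 = 0, u_2 = 1

g'(u) = 2u - 1.
g(-1) = 3, g'(-1) = -3, so u_1 = (-1) - 3/(-3) = 0.
g(0) = 1, g'(0) = -1, so u_2 = 0 - 1/(-1) = 1.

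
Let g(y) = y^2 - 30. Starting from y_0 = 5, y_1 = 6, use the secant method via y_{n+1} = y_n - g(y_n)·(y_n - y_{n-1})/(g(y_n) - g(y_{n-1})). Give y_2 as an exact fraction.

g(5) = -5, g(6) = 6. y_2 = 6 - 6·(6 - 5)/(6 - (-5)) = 60/11.

60/11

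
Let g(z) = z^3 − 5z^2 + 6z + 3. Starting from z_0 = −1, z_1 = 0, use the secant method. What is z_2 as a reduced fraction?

−1/4

g(−1) = −9, g(0) = 3. z_2 = 0 − 3·(0 − (−1))/(3 − (−9)) = −1/4.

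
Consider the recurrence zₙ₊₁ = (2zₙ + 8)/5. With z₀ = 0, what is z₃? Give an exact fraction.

z₁ = (2·0 + 8)/5 = 8/5.
z₂ = (2·(8/5) + 8)/5 = 56/25.
z₃ = (2·(56/25) + 8)/5 = 312/125.

312/125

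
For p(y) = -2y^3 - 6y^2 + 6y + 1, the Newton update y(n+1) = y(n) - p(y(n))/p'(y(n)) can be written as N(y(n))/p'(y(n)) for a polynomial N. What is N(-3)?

53

p'(y) = -6y^2 - 12y + 6.
N(y) = y·p'(y) - p(y) = y·(-6y^2 - 12y + 6) - (-2y^3 - 6y^2 + 6y + 1) = -4y^3 - 6y^2 - 1.
N(-3) = 53.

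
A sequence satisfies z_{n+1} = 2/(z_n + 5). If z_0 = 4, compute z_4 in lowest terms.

506/1359

z_1 = 2/(4 + 5) = 2/9.
z_2 = 2/(2/9 + 5) = 18/47.
z_3 = 2/(18/47 + 5) = 94/253.
z_4 = 2/(94/253 + 5) = 506/1359.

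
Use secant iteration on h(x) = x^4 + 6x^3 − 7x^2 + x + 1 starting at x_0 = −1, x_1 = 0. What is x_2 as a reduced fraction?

−1/13

h(−1) = −12, h(0) = 1. x_2 = 0 − 1·(0 − (−1))/(1 − (−12)) = −1/13.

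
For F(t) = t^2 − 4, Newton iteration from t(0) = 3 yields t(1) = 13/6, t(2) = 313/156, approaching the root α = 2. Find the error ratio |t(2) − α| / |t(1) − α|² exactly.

3/13

t(1) − α = 13/6 − 2 = 1/6, so |t(1) − α| = 1/6.
t(2) − α = 313/156 − 2 = 1/156, so |t(2) − α| = 1/156.
|t(1) − α|² = 1/36.
Ratio = (1/156) / (1/36) = 3/13.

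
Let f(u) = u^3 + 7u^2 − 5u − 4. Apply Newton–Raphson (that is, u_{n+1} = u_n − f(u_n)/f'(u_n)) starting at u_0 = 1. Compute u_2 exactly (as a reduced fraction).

12751/11826

f'(u) = 3u^2 + 14u − 5.
f(1) = −1, f'(1) = 12, so u_1 = 1 − (−1)/12 = 13/12.
f(13/12) = 121/1728, f'(13/12) = 219/16, so u_2 = (13/12) − (121/1728)/(219/16) = 12751/11826.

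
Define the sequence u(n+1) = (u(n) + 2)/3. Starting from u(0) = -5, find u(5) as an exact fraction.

79/81

u(1) = ((-5) + 2)/3 = -1.
u(2) = ((-1) + 2)/3 = 1/3.
u(3) = ((1/3) + 2)/3 = 7/9.
u(4) = ((7/9) + 2)/3 = 25/27.
u(5) = ((25/27) + 2)/3 = 79/81.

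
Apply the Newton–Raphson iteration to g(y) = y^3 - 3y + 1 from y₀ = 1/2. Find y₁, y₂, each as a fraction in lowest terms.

g'(y) = 3y^2 - 3.
g(1/2) = -3/8, g'(1/2) = -9/4, so y₁ = (1/2) - (-3/8)/(-9/4) = 1/3.
g(1/3) = 1/27, g'(1/3) = -8/3, so y₂ = (1/3) - (1/27)/(-8/3) = 25/72.

y₁ = 1/3, y₂ = 25/72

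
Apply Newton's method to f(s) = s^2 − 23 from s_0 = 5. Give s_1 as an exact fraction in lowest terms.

f'(s) = 2s.
f(5) = 2, f'(5) = 10, so s_1 = 5 − 2/10 = 24/5.

24/5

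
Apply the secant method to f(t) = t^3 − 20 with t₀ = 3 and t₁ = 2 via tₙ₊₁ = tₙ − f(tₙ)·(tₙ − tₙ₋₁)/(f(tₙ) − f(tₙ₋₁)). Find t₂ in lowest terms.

f(3) = 7, f(2) = −12. t₂ = 2 − (−12)·(2 − 3)/((−12) − 7) = 50/19.

50/19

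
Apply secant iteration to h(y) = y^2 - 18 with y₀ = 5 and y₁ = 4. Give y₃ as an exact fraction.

h(5) = 7, h(4) = -2. y₂ = 4 - (-2)·(4 - 5)/((-2) - 7) = 38/9.
h(4) = -2, h(38/9) = -14/81. y₃ = (38/9) - (-14/81)·((38/9) - 4)/((-14/81) - (-2)) = 157/37.

157/37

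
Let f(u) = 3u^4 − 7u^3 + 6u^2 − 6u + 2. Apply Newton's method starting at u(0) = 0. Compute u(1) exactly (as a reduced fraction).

f'(u) = 12u^3 − 21u^2 + 12u − 6.
f(0) = 2, f'(0) = −6, so u(1) = 0 − 2/(−6) = 1/3.

1/3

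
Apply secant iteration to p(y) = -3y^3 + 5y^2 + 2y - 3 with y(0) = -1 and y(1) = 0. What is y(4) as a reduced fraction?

-1944/3413

p(-1) = 3, p(0) = -3. y(2) = 0 - (-3)·(0 - (-1))/((-3) - 3) = -1/2.
p(0) = -3, p(-1/2) = -19/8. y(3) = (-1/2) - (-19/8)·((-1/2) - 0)/((-19/8) - (-3)) = -12/5.
p(-1/2) = -19/8, p(-12/5) = 7809/125. y(4) = (-12/5) - (7809/125)·((-12/5) - (-1/2))/((7809/125) - (-19/8)) = -1944/3413.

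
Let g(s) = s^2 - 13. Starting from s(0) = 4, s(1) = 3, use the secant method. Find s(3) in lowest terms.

g(4) = 3, g(3) = -4. s(2) = 3 - (-4)·(3 - 4)/((-4) - 3) = 25/7.
g(3) = -4, g(25/7) = -12/49. s(3) = (25/7) - (-12/49)·((25/7) - 3)/((-12/49) - (-4)) = 83/23.

83/23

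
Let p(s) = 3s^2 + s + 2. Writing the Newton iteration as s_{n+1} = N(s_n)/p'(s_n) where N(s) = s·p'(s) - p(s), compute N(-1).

1

p'(s) = 6s + 1.
N(s) = s·p'(s) - p(s) = s·(6s + 1) - (3s^2 + s + 2) = 3s^2 - 2.
N(-1) = 1.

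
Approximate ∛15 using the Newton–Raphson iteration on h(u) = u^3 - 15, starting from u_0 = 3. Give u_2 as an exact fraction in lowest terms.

35269/14283

h'(u) = 3u^2.
h(3) = 12, h'(3) = 27, so u_1 = 3 - 12/27 = 23/9.
h(23/9) = 1232/729, h'(23/9) = 529/27, so u_2 = (23/9) - (1232/729)/(529/27) = 35269/14283.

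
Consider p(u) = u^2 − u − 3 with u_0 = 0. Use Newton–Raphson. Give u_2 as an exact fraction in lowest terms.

p'(u) = 2u − 1.
p(0) = −3, p'(0) = −1, so u_1 = 0 − (−3)/(−1) = −3.
p(−3) = 9, p'(−3) = −7, so u_2 = (−3) − 9/(−7) = −12/7.

−12/7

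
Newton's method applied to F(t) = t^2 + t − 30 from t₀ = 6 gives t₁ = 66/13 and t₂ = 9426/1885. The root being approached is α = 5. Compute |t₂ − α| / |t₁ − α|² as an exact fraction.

t₁ − α = 66/13 − 5 = 1/13, so |t₁ − α| = 1/13.
t₂ − α = 9426/1885 − 5 = 1/1885, so |t₂ − α| = 1/1885.
|t₁ − α|² = 1/169.
Ratio = (1/1885) / (1/169) = 13/145.

13/145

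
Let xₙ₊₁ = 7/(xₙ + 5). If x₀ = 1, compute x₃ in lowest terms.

259/227

x₁ = 7/(1 + 5) = 7/6.
x₂ = 7/(7/6 + 5) = 42/37.
x₃ = 7/(42/37 + 5) = 259/227.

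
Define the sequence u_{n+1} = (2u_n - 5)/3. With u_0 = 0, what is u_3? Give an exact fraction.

-95/27

u_1 = (2·0 - 5)/3 = -5/3.
u_2 = (2·(-5/3) - 5)/3 = -25/9.
u_3 = (2·(-25/9) - 5)/3 = -95/27.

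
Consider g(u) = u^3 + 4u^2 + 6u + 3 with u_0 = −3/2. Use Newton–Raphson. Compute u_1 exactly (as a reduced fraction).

g'(u) = 3u^2 + 8u + 6.
g(−3/2) = −3/8, g'(−3/2) = 3/4, so u_1 = (−3/2) − (−3/8)/(3/4) = −1.

−1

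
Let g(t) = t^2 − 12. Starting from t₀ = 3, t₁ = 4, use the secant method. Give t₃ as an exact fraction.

g(3) = −3, g(4) = 4. t₂ = 4 − 4·(4 − 3)/(4 − (−3)) = 24/7.
g(4) = 4, g(24/7) = −12/49. t₃ = (24/7) − (−12/49)·((24/7) − 4)/((−12/49) − 4) = 45/13.

45/13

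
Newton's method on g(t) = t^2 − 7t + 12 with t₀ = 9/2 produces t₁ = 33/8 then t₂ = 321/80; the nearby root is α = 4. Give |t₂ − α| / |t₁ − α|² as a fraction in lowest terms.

4/5

t₁ − α = 33/8 − 4 = 1/8, so |t₁ − α| = 1/8.
t₂ − α = 321/80 − 4 = 1/80, so |t₂ − α| = 1/80.
|t₁ − α|² = 1/64.
Ratio = (1/80) / (1/64) = 4/5.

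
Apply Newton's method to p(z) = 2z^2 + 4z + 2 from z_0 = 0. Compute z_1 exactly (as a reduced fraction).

-1/2

p'(z) = 4z + 4.
p(0) = 2, p'(0) = 4, so z_1 = 0 - 2/4 = -1/2.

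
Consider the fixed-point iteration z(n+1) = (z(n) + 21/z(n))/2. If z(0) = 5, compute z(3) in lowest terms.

z(1) = (5 + 21/5)/2 = 23/5.
z(2) = (23/5 + 21/(23/5))/2 = 527/115.
z(3) = (527/115 + 21/(527/115))/2 = 277727/60605.

277727/60605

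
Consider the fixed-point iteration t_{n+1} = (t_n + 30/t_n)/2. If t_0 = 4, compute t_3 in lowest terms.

t_1 = (4 + 30/4)/2 = 23/4.
t_2 = (23/4 + 30/(23/4))/2 = 1009/184.
t_3 = (1009/184 + 30/(1009/184))/2 = 2033761/371312.

2033761/371312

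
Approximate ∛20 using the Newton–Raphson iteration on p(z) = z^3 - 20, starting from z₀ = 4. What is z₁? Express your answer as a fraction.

p'(z) = 3z^2.
p(4) = 44, p'(4) = 48, so z₁ = 4 - 44/48 = 37/12.

37/12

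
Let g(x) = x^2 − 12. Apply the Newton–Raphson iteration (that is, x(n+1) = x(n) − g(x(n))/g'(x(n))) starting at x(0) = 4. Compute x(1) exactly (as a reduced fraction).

g'(x) = 2x.
g(4) = 4, g'(4) = 8, so x(1) = 4 − 4/8 = 7/2.

7/2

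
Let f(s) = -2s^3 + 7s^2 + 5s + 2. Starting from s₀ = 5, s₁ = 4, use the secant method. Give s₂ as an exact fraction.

f(5) = -48, f(4) = 6. s₂ = 4 - 6·(4 - 5)/(6 - (-48)) = 37/9.

37/9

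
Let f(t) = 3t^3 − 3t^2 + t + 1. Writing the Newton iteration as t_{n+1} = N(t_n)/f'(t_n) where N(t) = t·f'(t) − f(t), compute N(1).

2

f'(t) = 9t^2 − 6t + 1.
N(t) = t·f'(t) − f(t) = t·(9t^2 − 6t + 1) − (3t^3 − 3t^2 + t + 1) = 6t^3 − 3t^2 − 1.
N(1) = 2.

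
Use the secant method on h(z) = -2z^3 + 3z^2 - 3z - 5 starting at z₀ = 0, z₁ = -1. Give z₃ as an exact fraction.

-95/127

h(0) = -5, h(-1) = 3. z₂ = (-1) - 3·((-1) - 0)/(3 - (-5)) = -5/8.
h(-1) = 3, h(-5/8) = -375/256. z₃ = (-5/8) - (-375/256)·((-5/8) - (-1))/((-375/256) - 3) = -95/127.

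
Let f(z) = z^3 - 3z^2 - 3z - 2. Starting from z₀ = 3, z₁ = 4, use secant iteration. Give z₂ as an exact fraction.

50/13

f(3) = -11, f(4) = 2. z₂ = 4 - 2·(4 - 3)/(2 - (-11)) = 50/13.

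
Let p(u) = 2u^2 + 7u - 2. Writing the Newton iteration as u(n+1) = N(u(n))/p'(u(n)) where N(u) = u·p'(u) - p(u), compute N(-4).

34

p'(u) = 4u + 7.
N(u) = u·p'(u) - p(u) = u·(4u + 7) - (2u^2 + 7u - 2) = 2u^2 + 2.
N(-4) = 34.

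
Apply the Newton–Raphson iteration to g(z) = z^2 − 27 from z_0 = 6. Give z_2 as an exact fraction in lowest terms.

g'(z) = 2z.
g(6) = 9, g'(6) = 12, so z_1 = 6 − 9/12 = 21/4.
g(21/4) = 9/16, g'(21/4) = 21/2, so z_2 = (21/4) − (9/16)/(21/2) = 291/56.

291/56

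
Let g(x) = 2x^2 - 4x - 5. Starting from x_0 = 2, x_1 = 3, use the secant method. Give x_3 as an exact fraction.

g(2) = -5, g(3) = 1. x_2 = 3 - 1·(3 - 2)/(1 - (-5)) = 17/6.
g(3) = 1, g(17/6) = -5/18. x_3 = (17/6) - (-5/18)·((17/6) - 3)/((-5/18) - 1) = 66/23.

66/23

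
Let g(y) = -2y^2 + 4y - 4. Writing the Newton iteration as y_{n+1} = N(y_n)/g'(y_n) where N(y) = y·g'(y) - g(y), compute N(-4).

-28

g'(y) = -4y + 4.
N(y) = y·g'(y) - g(y) = y·(-4y + 4) - (-2y^2 + 4y - 4) = -2y^2 + 4.
N(-4) = -28.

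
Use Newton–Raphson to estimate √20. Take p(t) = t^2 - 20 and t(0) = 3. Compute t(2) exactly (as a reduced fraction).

p'(t) = 2t.
p(3) = -11, p'(3) = 6, so t(1) = 3 - (-11)/6 = 29/6.
p(29/6) = 121/36, p'(29/6) = 29/3, so t(2) = (29/6) - (121/36)/(29/3) = 1561/348.

1561/348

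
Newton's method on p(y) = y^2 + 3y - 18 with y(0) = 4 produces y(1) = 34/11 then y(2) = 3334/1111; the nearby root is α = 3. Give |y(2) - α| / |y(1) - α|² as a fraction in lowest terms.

y(1) - α = 34/11 - 3 = 1/11, so |y(1) - α| = 1/11.
y(2) - α = 3334/1111 - 3 = 1/1111, so |y(2) - α| = 1/1111.
|y(1) - α|² = 1/121.
Ratio = (1/1111) / (1/121) = 11/101.

11/101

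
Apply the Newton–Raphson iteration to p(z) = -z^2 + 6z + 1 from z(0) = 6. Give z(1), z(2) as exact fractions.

z(1) = 37/6, z(2) = 1405/228

p'(z) = -2z + 6.
p(6) = 1, p'(6) = -6, so z(1) = 6 - 1/(-6) = 37/6.
p(37/6) = -1/36, p'(37/6) = -19/3, so z(2) = (37/6) - (-1/36)/(-19/3) = 1405/228.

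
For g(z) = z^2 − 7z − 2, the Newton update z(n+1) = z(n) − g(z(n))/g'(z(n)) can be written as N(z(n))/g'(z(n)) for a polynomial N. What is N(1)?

3

g'(z) = 2z − 7.
N(z) = z·g'(z) − g(z) = z·(2z − 7) − (z^2 − 7z − 2) = z^2 + 2.
N(1) = 3.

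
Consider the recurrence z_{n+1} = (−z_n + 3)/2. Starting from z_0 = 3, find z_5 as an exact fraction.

z_1 = (−3 + 3)/2 = 0.
z_2 = (−0 + 3)/2 = 3/2.
z_3 = (−(3/2) + 3)/2 = 3/4.
z_4 = (−(3/4) + 3)/2 = 9/8.
z_5 = (−(9/8) + 3)/2 = 15/16.

15/16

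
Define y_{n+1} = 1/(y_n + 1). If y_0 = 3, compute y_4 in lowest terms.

y_1 = 1/(3 + 1) = 1/4.
y_2 = 1/(1/4 + 1) = 4/5.
y_3 = 1/(4/5 + 1) = 5/9.
y_4 = 1/(5/9 + 1) = 9/14.

9/14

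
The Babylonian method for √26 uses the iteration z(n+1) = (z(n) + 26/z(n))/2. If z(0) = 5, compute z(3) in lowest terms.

z(1) = (5 + 26/5)/2 = 51/10.
z(2) = (51/10 + 26/(51/10))/2 = 5201/1020.
z(3) = (5201/1020 + 26/(5201/1020))/2 = 54100801/10610040.

54100801/10610040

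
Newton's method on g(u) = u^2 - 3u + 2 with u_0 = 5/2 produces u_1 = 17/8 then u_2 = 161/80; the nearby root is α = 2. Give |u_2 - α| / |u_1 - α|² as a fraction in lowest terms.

4/5

u_1 - α = 17/8 - 2 = 1/8, so |u_1 - α| = 1/8.
u_2 - α = 161/80 - 2 = 1/80, so |u_2 - α| = 1/80.
|u_1 - α|² = 1/64.
Ratio = (1/80) / (1/64) = 4/5.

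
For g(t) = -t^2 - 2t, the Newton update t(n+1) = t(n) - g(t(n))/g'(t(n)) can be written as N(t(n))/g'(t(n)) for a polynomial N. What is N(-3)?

g'(t) = -2t - 2.
N(t) = t·g'(t) - g(t) = t·(-2t - 2) - (-t^2 - 2t) = -t^2.
N(-3) = -9.

-9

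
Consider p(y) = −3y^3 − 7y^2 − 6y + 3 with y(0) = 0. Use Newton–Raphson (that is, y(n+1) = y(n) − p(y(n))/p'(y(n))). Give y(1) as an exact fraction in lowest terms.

1/2

p'(y) = −9y^2 − 14y − 6.
p(0) = 3, p'(0) = −6, so y(1) = 0 − 3/(−6) = 1/2.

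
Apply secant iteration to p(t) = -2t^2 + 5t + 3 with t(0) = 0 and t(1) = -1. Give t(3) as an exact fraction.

-27/55

p(0) = 3, p(-1) = -4. t(2) = (-1) - (-4)·((-1) - 0)/((-4) - 3) = -3/7.
p(-1) = -4, p(-3/7) = 24/49. t(3) = (-3/7) - (24/49)·((-3/7) - (-1))/((24/49) - (-4)) = -27/55.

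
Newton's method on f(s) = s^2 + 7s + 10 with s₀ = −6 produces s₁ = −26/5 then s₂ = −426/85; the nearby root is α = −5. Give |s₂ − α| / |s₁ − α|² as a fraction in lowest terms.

s₁ − α = −26/5 − (−5) = −26/5 + 5 = −1/5, so |s₁ − α| = 1/5.
s₂ − α = −426/85 − (−5) = −426/85 + 5 = −1/85, so |s₂ − α| = 1/85.
|s₁ − α|² = 1/25.
Ratio = (1/85) / (1/25) = 5/17.

5/17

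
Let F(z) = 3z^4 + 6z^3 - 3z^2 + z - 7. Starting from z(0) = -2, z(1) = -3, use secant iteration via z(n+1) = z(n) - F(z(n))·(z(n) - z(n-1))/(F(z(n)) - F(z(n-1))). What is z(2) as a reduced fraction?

-151/65

F(-2) = -21, F(-3) = 44. z(2) = (-3) - 44·((-3) - (-2))/(44 - (-21)) = -151/65.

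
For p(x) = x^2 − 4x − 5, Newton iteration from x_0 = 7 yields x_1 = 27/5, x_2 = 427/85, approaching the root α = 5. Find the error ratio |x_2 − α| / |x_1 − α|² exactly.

5/34

x_1 − α = 27/5 − 5 = 2/5, so |x_1 − α| = 2/5.
x_2 − α = 427/85 − 5 = 2/85, so |x_2 − α| = 2/85.
|x_1 − α|² = 4/25.
Ratio = (2/85) / (4/25) = 5/34.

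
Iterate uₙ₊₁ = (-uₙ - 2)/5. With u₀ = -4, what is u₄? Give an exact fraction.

u₁ = (-(-4) - 2)/5 = 2/5.
u₂ = (-(2/5) - 2)/5 = -12/25.
u₃ = (-(-12/25) - 2)/5 = -38/125.
u₄ = (-(-38/125) - 2)/5 = -212/625.

-212/625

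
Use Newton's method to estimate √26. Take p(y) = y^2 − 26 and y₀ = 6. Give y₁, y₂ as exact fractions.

p'(y) = 2y.
p(6) = 10, p'(6) = 12, so y₁ = 6 − 10/12 = 31/6.
p(31/6) = 25/36, p'(31/6) = 31/3, so y₂ = (31/6) − (25/36)/(31/3) = 1897/372.

y₁ = 31/6, y₂ = 1897/372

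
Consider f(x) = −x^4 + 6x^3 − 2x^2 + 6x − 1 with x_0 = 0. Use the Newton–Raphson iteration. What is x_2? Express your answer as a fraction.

f'(x) = −4x^3 + 18x^2 − 4x + 6.
f(0) = −1, f'(0) = 6, so x_1 = 0 − (−1)/6 = 1/6.
f(1/6) = −37/1296, f'(1/6) = 157/27, so x_2 = (1/6) − (−37/1296)/(157/27) = 431/2512.

431/2512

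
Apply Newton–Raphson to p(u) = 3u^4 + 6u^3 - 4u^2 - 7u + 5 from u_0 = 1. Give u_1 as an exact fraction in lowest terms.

4/5

p'(u) = 12u^3 + 18u^2 - 8u - 7.
p(1) = 3, p'(1) = 15, so u_1 = 1 - 3/15 = 4/5.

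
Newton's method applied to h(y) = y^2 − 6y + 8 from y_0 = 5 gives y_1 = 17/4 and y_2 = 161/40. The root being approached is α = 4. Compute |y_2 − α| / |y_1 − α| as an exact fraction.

y_1 − α = 17/4 − 4 = 1/4, so |y_1 − α| = 1/4.
y_2 − α = 161/40 − 4 = 1/40, so |y_2 − α| = 1/40.
Ratio = (1/40) / (1/4) = 1/10.

1/10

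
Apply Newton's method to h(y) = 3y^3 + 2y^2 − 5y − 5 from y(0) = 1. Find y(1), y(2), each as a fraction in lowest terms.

y(1) = 13/8, y(2) = 9223/6468

h'(y) = 9y^2 + 4y − 5.
h(1) = −5, h'(1) = 8, so y(1) = 1 − (−5)/8 = 13/8.
h(13/8) = 2575/512, h'(13/8) = 1617/64, so y(2) = (13/8) − (2575/512)/(1617/64) = 9223/6468.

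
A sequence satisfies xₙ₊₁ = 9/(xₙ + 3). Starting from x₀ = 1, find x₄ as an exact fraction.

11/6

x₁ = 9/(1 + 3) = 9/4.
x₂ = 9/(9/4 + 3) = 12/7.
x₃ = 9/(12/7 + 3) = 21/11.
x₄ = 9/(21/11 + 3) = 11/6.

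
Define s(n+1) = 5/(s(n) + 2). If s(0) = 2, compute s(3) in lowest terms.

s(1) = 5/(2 + 2) = 5/4.
s(2) = 5/(5/4 + 2) = 20/13.
s(3) = 5/(20/13 + 2) = 65/46.

65/46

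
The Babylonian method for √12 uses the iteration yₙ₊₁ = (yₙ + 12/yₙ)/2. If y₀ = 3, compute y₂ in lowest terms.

y₁ = (3 + 12/3)/2 = 7/2.
y₂ = (7/2 + 12/(7/2))/2 = 97/28.

97/28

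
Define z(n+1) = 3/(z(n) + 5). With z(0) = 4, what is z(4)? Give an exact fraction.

267/493

z(1) = 3/(4 + 5) = 1/3.
z(2) = 3/(1/3 + 5) = 9/16.
z(3) = 3/(9/16 + 5) = 48/89.
z(4) = 3/(48/89 + 5) = 267/493.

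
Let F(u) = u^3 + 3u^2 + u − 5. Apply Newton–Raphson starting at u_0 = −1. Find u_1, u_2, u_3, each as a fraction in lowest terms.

u_1 = −3, u_2 = −11/5, u_3 = −111/145

F'(u) = 3u^2 + 6u + 1.
F(−1) = −4, F'(−1) = −2, so u_1 = (−1) − (−4)/(−2) = −3.
F(−3) = −8, F'(−3) = 10, so u_2 = (−3) − (−8)/10 = −11/5.
F(−11/5) = −416/125, F'(−11/5) = 58/25, so u_3 = (−11/5) − (−416/125)/(58/25) = −111/145.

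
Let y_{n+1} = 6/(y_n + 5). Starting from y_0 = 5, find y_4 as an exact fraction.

y_1 = 6/(5 + 5) = 3/5.
y_2 = 6/(3/5 + 5) = 15/14.
y_3 = 6/(15/14 + 5) = 84/85.
y_4 = 6/(84/85 + 5) = 510/509.

510/509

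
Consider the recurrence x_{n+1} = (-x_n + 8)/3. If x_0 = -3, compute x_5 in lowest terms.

491/243

x_1 = (-(-3) + 8)/3 = 11/3.
x_2 = (-(11/3) + 8)/3 = 13/9.
x_3 = (-(13/9) + 8)/3 = 59/27.
x_4 = (-(59/27) + 8)/3 = 157/81.
x_5 = (-(157/81) + 8)/3 = 491/243.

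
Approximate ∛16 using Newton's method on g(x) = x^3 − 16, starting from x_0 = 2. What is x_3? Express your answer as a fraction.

g'(x) = 3x^2.
g(2) = −8, g'(2) = 12, so x_1 = 2 − (−8)/12 = 8/3.
g(8/3) = 80/27, g'(8/3) = 64/3, so x_2 = (8/3) − (80/27)/(64/3) = 91/36.
g(91/36) = 7075/46656, g'(91/36) = 8281/432, so x_3 = (91/36) − (7075/46656)/(8281/432) = 1126819/447174.

1126819/447174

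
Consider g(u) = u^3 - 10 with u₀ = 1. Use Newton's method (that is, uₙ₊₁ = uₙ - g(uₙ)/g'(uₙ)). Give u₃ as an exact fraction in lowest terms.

g'(u) = 3u^2.
g(1) = -9, g'(1) = 3, so u₁ = 1 - (-9)/3 = 4.
g(4) = 54, g'(4) = 48, so u₂ = 4 - 54/48 = 23/8.
g(23/8) = 7047/512, g'(23/8) = 1587/64, so u₃ = (23/8) - (7047/512)/(1587/64) = 4909/2116.

4909/2116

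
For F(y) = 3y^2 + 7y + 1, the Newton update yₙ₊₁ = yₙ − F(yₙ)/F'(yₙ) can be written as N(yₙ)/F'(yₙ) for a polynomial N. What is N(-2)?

F'(y) = 6y + 7.
N(y) = y·F'(y) − F(y) = y·(6y + 7) − (3y^2 + 7y + 1) = 3y^2 − 1.
N(-2) = 11.

11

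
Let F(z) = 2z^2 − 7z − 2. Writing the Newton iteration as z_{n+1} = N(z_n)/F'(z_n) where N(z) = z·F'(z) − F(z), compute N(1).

F'(z) = 4z − 7.
N(z) = z·F'(z) − F(z) = z·(4z − 7) − (2z^2 − 7z − 2) = 2z^2 + 2.
N(1) = 4.

4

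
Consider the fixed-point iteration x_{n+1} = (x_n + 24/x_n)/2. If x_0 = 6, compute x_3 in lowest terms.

4801/980

x_1 = (6 + 24/6)/2 = 5.
x_2 = (5 + 24/5)/2 = 49/10.
x_3 = (49/10 + 24/(49/10))/2 = 4801/980.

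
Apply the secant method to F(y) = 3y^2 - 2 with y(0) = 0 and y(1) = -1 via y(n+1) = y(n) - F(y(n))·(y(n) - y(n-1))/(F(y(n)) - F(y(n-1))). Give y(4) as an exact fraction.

-9/11

F(0) = -2, F(-1) = 1. y(2) = (-1) - 1·((-1) - 0)/(1 - (-2)) = -2/3.
F(-1) = 1, F(-2/3) = -2/3. y(3) = (-2/3) - (-2/3)·((-2/3) - (-1))/((-2/3) - 1) = -4/5.
F(-2/3) = -2/3, F(-4/5) = -2/25. y(4) = (-4/5) - (-2/25)·((-4/5) - (-2/3))/((-2/25) - (-2/3)) = -9/11.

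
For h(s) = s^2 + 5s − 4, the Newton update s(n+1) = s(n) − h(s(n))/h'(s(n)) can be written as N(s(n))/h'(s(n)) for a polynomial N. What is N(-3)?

h'(s) = 2s + 5.
N(s) = s·h'(s) − h(s) = s·(2s + 5) − (s^2 + 5s − 4) = s^2 + 4.
N(-3) = 13.

13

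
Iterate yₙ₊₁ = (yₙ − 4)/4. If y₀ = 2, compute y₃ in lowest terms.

−41/32

y₁ = (2 − 4)/4 = −1/2.
y₂ = ((−1/2) − 4)/4 = −9/8.
y₃ = ((−9/8) − 4)/4 = −41/32.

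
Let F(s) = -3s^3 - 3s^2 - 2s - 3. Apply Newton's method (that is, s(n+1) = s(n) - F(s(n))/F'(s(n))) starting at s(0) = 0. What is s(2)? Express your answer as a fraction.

-66/53

F'(s) = -9s^2 - 6s - 2.
F(0) = -3, F'(0) = -2, so s(1) = 0 - (-3)/(-2) = -3/2.
F(-3/2) = 27/8, F'(-3/2) = -53/4, so s(2) = (-3/2) - (27/8)/(-53/4) = -66/53.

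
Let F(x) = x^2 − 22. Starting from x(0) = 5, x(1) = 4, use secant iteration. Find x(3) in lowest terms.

F(5) = 3, F(4) = −6. x(2) = 4 − (−6)·(4 − 5)/((−6) − 3) = 14/3.
F(4) = −6, F(14/3) = −2/9. x(3) = (14/3) − (−2/9)·((14/3) − 4)/((−2/9) − (−6)) = 61/13.

61/13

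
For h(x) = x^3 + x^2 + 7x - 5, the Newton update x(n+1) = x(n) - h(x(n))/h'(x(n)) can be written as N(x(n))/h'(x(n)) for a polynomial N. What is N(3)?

68

h'(x) = 3x^2 + 2x + 7.
N(x) = x·h'(x) - h(x) = x·(3x^2 + 2x + 7) - (x^3 + x^2 + 7x - 5) = 2x^3 + x^2 + 5.
N(3) = 68.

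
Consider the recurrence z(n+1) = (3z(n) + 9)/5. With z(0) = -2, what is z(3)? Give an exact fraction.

387/125

z(1) = (3·(-2) + 9)/5 = 3/5.
z(2) = (3·(3/5) + 9)/5 = 54/25.
z(3) = (3·(54/25) + 9)/5 = 387/125.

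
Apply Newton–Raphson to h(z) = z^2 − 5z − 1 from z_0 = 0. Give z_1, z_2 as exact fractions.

z_1 = −1/5, z_2 = −26/135

h'(z) = 2z − 5.
h(0) = −1, h'(0) = −5, so z_1 = 0 − (−1)/(−5) = −1/5.
h(−1/5) = 1/25, h'(−1/5) = −27/5, so z_2 = (−1/5) − (1/25)/(−27/5) = −26/135.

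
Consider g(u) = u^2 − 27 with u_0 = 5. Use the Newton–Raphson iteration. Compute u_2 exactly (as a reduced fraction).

g'(u) = 2u.
g(5) = −2, g'(5) = 10, so u_1 = 5 − (−2)/10 = 26/5.
g(26/5) = 1/25, g'(26/5) = 52/5, so u_2 = (26/5) − (1/25)/(52/5) = 1351/260.

1351/260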